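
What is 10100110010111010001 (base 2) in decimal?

Sum of powers of 2 for each 1-bit:
2^0 + 2^4 + 2^6 + 2^7 + 2^8 + 2^10 + 2^13 + 2^14 + 2^17 + 2^19
= 1 + 16 + 64 + 128 + 256 + 1024 + 8192 + 16384 + 131072 + 524288
= 681425



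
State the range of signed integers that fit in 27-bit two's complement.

For 27-bit two's complement:
Minimum: -2^26 = -67108864
Maximum: 2^26 - 1 = 67108863



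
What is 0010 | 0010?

OR: 1 when either bit is 1
  0010
| 0010
------
  0010
Decimal: 2 | 2 = 2



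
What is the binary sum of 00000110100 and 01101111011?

Add column by column from the right: bit + bit + carry-in; write the sum mod 2, carry 1 when the sum is 2 or 3.
carry:  00011100000
        00000110100
+       01101111011
-------------------
       001110101111
(the carry out of the leftmost column, 0, becomes the leading bit)
Decimal check:
  00000110100 = 32 + 16 + 4 = 52
  01101111011 = 512 + 256 + 64 + 32 + 16 + 8 + 2 + 1 = 891
  52 + 891 = 943, and 001110101111 = 512 + 256 + 128 + 32 + 8 + 4 + 2 + 1 = 943 ✓



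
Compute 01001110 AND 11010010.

AND: 1 only when both bits are 1
  01001110
& 11010010
----------
  01000010
Decimal: 78 & 210 = 66



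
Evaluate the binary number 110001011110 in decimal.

Sum of powers of 2 for each 1-bit:
2^1 + 2^2 + 2^3 + 2^4 + 2^6 + 2^10 + 2^11
= 2 + 4 + 8 + 16 + 64 + 1024 + 2048
= 3166



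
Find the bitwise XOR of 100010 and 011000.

XOR: 1 when bits differ
  100010
^ 011000
--------
  111010
Decimal: 34 ^ 24 = 58



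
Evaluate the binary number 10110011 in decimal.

Sum of powers of 2 for each 1-bit:
2^0 + 2^1 + 2^4 + 2^5 + 2^7
= 1 + 2 + 16 + 32 + 128
= 179



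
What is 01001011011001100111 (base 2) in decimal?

Sum of powers of 2 for each 1-bit:
2^0 + 2^1 + 2^2 + 2^5 + 2^6 + 2^9 + 2^10 + 2^12 + 2^13 + 2^15 + 2^18
= 1 + 2 + 4 + 32 + 64 + 512 + 1024 + 4096 + 8192 + 32768 + 262144
= 308839



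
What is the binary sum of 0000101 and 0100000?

Add column by column from the right: bit + bit + carry-in; write the sum mod 2, carry 1 when the sum is 2 or 3.
carry:  0000000
        0000101
+       0100000
---------------
       00100101
(the carry out of the leftmost column, 0, becomes the leading bit)
Decimal check:
  0000101 = 4 + 1 = 5
  0100000 = 32
  5 + 32 = 37, and 00100101 = 32 + 4 + 1 = 37 ✓



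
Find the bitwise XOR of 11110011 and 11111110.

XOR: 1 when bits differ
  11110011
^ 11111110
----------
  00001101
Decimal: 243 ^ 254 = 13



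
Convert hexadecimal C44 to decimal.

Expand by place value (powers of 16):
Digit values: C = 12
C44 = 12 × 16^2 + 4 × 16^1 + 4 × 16^0
= 12 × 256 + 4 × 16 + 4 × 1
= 3072 + 64 + 4
= 3140



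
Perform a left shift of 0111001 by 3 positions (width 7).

Original: 0111001 (decimal 57)
Shift left by 3 positions
Append 3 zeros on the right and drop the 3 high bits that overflow the 7-bit width
Result: 1001000 (decimal 72)
Equivalent: 57 << 3 = 57 × 2^3 = 456, truncated to 7 bits = 72



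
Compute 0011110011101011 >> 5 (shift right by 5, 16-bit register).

Original: 0011110011101011 (decimal 15595)
Shift right by 5 positions
Drop the 5 low bits; fill with zeros on the left
Result: 0000000111100111 (decimal 487)
Equivalent: 15595 >> 5 = 15595 ÷ 2^5 = 487



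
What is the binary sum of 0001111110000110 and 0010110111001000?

Add column by column from the right: bit + bit + carry-in; write the sum mod 2, carry 1 when the sum is 2 or 3.
carry:  0111111100000000
        0001111110000110
+       0010110111001000
------------------------
       00100110101001110
(the carry out of the leftmost column, 0, becomes the leading bit)
Decimal check:
  0001111110000110 = 4096 + 2048 + 1024 + 512 + 256 + 128 + 4 + 2 = 8070
  0010110111001000 = 8192 + 2048 + 1024 + 256 + 128 + 64 + 8 = 11720
  8070 + 11720 = 19790, and 00100110101001110 = 16384 + 2048 + 1024 + 256 + 64 + 8 + 4 + 2 = 19790 ✓



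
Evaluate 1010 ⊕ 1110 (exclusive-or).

XOR: 1 when bits differ
  1010
^ 1110
------
  0100
Decimal: 10 ^ 14 = 4



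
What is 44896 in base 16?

Using repeated division by 16 (digits 10–15 are A–F):
44896 ÷ 16 = 2806 remainder 0
2806 ÷ 16 = 175 remainder 6
175 ÷ 16 = 10 remainder 15 (F)
10 ÷ 16 = 0 remainder 10 (A)
Reading remainders bottom to top: AF60



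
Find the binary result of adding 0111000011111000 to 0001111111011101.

Add column by column from the right: bit + bit + carry-in; write the sum mod 2, carry 1 when the sum is 2 or 3.
carry:  1111111111110000
        0111000011111000
+       0001111111011101
------------------------
       01001000011010101
(the carry out of the leftmost column, 0, becomes the leading bit)
Decimal check:
  0111000011111000 = 16384 + 8192 + 4096 + 128 + 64 + 32 + 16 + 8 = 28920
  0001111111011101 = 4096 + 2048 + 1024 + 512 + 256 + 128 + 64 + 16 + 8 + 4 + 1 = 8157
  28920 + 8157 = 37077, and 01001000011010101 = 32768 + 4096 + 128 + 64 + 16 + 4 + 1 = 37077 ✓



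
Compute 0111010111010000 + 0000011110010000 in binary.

Add column by column from the right: bit + bit + carry-in; write the sum mod 2, carry 1 when the sum is 2 or 3.
carry:  0000111100100000
        0111010111010000
+       0000011110010000
------------------------
       00111110101100000
(the carry out of the leftmost column, 0, becomes the leading bit)
Decimal check:
  0111010111010000 = 16384 + 8192 + 4096 + 1024 + 256 + 128 + 64 + 16 = 30160
  0000011110010000 = 1024 + 512 + 256 + 128 + 16 = 1936
  30160 + 1936 = 32096, and 00111110101100000 = 16384 + 8192 + 4096 + 2048 + 1024 + 256 + 64 + 32 = 32096 ✓



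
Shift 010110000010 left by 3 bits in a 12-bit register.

Original: 010110000010 (decimal 1410)
Shift left by 3 positions
Append 3 zeros on the right and drop the 3 high bits that overflow the 12-bit width
Result: 110000010000 (decimal 3088)
Equivalent: 1410 << 3 = 1410 × 2^3 = 11280, truncated to 12 bits = 3088



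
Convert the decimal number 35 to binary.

Using repeated division by 2:
35 ÷ 2 = 17 remainder 1
17 ÷ 2 = 8 remainder 1
8 ÷ 2 = 4 remainder 0
4 ÷ 2 = 2 remainder 0
2 ÷ 2 = 1 remainder 0
1 ÷ 2 = 0 remainder 1
Reading remainders bottom to top: 100011



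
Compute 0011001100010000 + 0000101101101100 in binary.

Add column by column from the right: bit + bit + carry-in; write the sum mod 2, carry 1 when the sum is 2 or 3.
carry:  0000011000000000
        0011001100010000
+       0000101101101100
------------------------
       00011111001111100
(the carry out of the leftmost column, 0, becomes the leading bit)
Decimal check:
  0011001100010000 = 8192 + 4096 + 512 + 256 + 16 = 13072
  0000101101101100 = 2048 + 512 + 256 + 64 + 32 + 8 + 4 = 2924
  13072 + 2924 = 15996, and 00011111001111100 = 8192 + 4096 + 2048 + 1024 + 512 + 64 + 32 + 16 + 8 + 4 = 15996 ✓



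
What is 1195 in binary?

Using repeated division by 2:
1195 ÷ 2 = 597 remainder 1
597 ÷ 2 = 298 remainder 1
298 ÷ 2 = 149 remainder 0
149 ÷ 2 = 74 remainder 1
74 ÷ 2 = 37 remainder 0
37 ÷ 2 = 18 remainder 1
18 ÷ 2 = 9 remainder 0
9 ÷ 2 = 4 remainder 1
4 ÷ 2 = 2 remainder 0
2 ÷ 2 = 1 remainder 0
1 ÷ 2 = 0 remainder 1
Reading remainders bottom to top: 10010101011



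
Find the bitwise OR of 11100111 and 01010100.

OR: 1 when either bit is 1
  11100111
| 01010100
----------
  11110111
Decimal: 231 | 84 = 247



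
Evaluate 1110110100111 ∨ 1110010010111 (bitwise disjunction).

OR: 1 when either bit is 1
  1110110100111
| 1110010010111
---------------
  1110110110111
Decimal: 7591 | 7319 = 7607



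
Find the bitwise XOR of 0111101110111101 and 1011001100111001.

XOR: 1 when bits differ
  0111101110111101
^ 1011001100111001
------------------
  1100100010000100
Decimal: 31677 ^ 45881 = 51332



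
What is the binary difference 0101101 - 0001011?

Method 1 - Direct subtraction (column by column from the right: bit − bit − borrow-in; if negative, add 2 and borrow 1 from the next column):
borrow: 0000100
        0101101
-       0001011
---------------
        0100010

Method 2 - Add two's complement:
Two's complement of 0001011: invert → 1110100, add 1 → 1110101
  0101101
+ 1110101
---------
 10100010  (end carry out of the top bit = 1)
Discarding the end carry: 0100010
Decimal check:
  0101101 = 32 + 8 + 4 + 1 = 45
  0001011 = 8 + 2 + 1 = 11
  45 - 11 = 34, and 0100010 = 32 + 2 = 34 ✓



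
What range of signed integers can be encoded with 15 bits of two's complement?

For 15-bit two's complement:
Minimum: -2^14 = -16384
Maximum: 2^14 - 1 = 16383



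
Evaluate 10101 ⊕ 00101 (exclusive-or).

XOR: 1 when bits differ
  10101
^ 00101
-------
  10000
Decimal: 21 ^ 5 = 16



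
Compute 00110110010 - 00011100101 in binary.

Method 1 - Direct subtraction (column by column from the right: bit − bit − borrow-in; if negative, add 2 and borrow 1 from the next column):
borrow: 00110011010
        00110110010
-       00011100101
-------------------
        00011001101

Method 2 - Add two's complement:
Two's complement of 00011100101: invert → 11100011010, add 1 → 11100011011
  00110110010
+ 11100011011
-------------
 100011001101  (end carry out of the top bit = 1)
Discarding the end carry: 00011001101
Decimal check:
  00110110010 = 256 + 128 + 32 + 16 + 2 = 434
  00011100101 = 128 + 64 + 32 + 4 + 1 = 229
  434 - 229 = 205, and 00011001101 = 128 + 64 + 8 + 4 + 1 = 205 ✓



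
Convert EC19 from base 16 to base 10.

Expand by place value (powers of 16):
Digit values: E = 14, C = 12
EC19 = 14 × 16^3 + 12 × 16^2 + 1 × 16^1 + 9 × 16^0
= 14 × 4096 + 12 × 256 + 1 × 16 + 9 × 1
= 57344 + 3072 + 16 + 9
= 60441



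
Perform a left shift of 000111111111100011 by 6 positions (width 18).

Original: 000111111111100011 (decimal 32739)
Shift left by 6 positions
Append 6 zeros on the right and drop the 6 high bits that overflow the 18-bit width
Result: 111111100011000000 (decimal 260288)
Equivalent: 32739 << 6 = 32739 × 2^6 = 2095296, truncated to 18 bits = 260288



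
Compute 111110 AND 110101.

AND: 1 only when both bits are 1
  111110
& 110101
--------
  110100
Decimal: 62 & 53 = 52



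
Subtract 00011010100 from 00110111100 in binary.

Method 1 - Direct subtraction (column by column from the right: bit − bit − borrow-in; if negative, add 2 and borrow 1 from the next column):
borrow: 00110000000
        00110111100
-       00011010100
-------------------
        00011101000

Method 2 - Add two's complement:
Two's complement of 00011010100: invert → 11100101011, add 1 → 11100101100
  00110111100
+ 11100101100
-------------
 100011101000  (end carry out of the top bit = 1)
Discarding the end carry: 00011101000
Decimal check:
  00110111100 = 256 + 128 + 32 + 16 + 8 + 4 = 444
  00011010100 = 128 + 64 + 16 + 4 = 212
  444 - 212 = 232, and 00011101000 = 128 + 64 + 32 + 8 = 232 ✓



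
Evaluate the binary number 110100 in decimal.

Sum of powers of 2 for each 1-bit:
2^2 + 2^4 + 2^5
= 4 + 16 + 32
= 52



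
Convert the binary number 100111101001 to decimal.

Sum of powers of 2 for each 1-bit:
2^0 + 2^3 + 2^5 + 2^6 + 2^7 + 2^8 + 2^11
= 1 + 8 + 32 + 64 + 128 + 256 + 2048
= 2537



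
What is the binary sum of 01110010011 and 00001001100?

Add column by column from the right: bit + bit + carry-in; write the sum mod 2, carry 1 when the sum is 2 or 3.
carry:  00000000000
        01110010011
+       00001001100
-------------------
       001111011111
(the carry out of the leftmost column, 0, becomes the leading bit)
Decimal check:
  01110010011 = 512 + 256 + 128 + 16 + 2 + 1 = 915
  00001001100 = 64 + 8 + 4 = 76
  915 + 76 = 991, and 001111011111 = 512 + 256 + 128 + 64 + 16 + 8 + 4 + 2 + 1 = 991 ✓



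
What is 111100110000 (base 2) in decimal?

Sum of powers of 2 for each 1-bit:
2^4 + 2^5 + 2^8 + 2^9 + 2^10 + 2^11
= 16 + 32 + 256 + 512 + 1024 + 2048
= 3888



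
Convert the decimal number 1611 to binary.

Using repeated division by 2:
1611 ÷ 2 = 805 remainder 1
805 ÷ 2 = 402 remainder 1
402 ÷ 2 = 201 remainder 0
201 ÷ 2 = 100 remainder 1
100 ÷ 2 = 50 remainder 0
50 ÷ 2 = 25 remainder 0
25 ÷ 2 = 12 remainder 1
12 ÷ 2 = 6 remainder 0
6 ÷ 2 = 3 remainder 0
3 ÷ 2 = 1 remainder 1
1 ÷ 2 = 0 remainder 1
Reading remainders bottom to top: 11001001011



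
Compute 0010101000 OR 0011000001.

OR: 1 when either bit is 1
  0010101000
| 0011000001
------------
  0011101001
Decimal: 168 | 193 = 233



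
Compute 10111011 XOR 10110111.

XOR: 1 when bits differ
  10111011
^ 10110111
----------
  00001100
Decimal: 187 ^ 183 = 12



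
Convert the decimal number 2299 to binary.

Using repeated division by 2:
2299 ÷ 2 = 1149 remainder 1
1149 ÷ 2 = 574 remainder 1
574 ÷ 2 = 287 remainder 0
287 ÷ 2 = 143 remainder 1
143 ÷ 2 = 71 remainder 1
71 ÷ 2 = 35 remainder 1
35 ÷ 2 = 17 remainder 1
17 ÷ 2 = 8 remainder 1
8 ÷ 2 = 4 remainder 0
4 ÷ 2 = 2 remainder 0
2 ÷ 2 = 1 remainder 0
1 ÷ 2 = 0 remainder 1
Reading remainders bottom to top: 100011111011



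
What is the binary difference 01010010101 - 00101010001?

Method 1 - Direct subtraction (column by column from the right: bit − bit − borrow-in; if negative, add 2 and borrow 1 from the next column):
borrow: 01010000000
        01010010101
-       00101010001
-------------------
        00101000100

Method 2 - Add two's complement:
Two's complement of 00101010001: invert → 11010101110, add 1 → 11010101111
  01010010101
+ 11010101111
-------------
 100101000100  (end carry out of the top bit = 1)
Discarding the end carry: 00101000100
Decimal check:
  01010010101 = 512 + 128 + 16 + 4 + 1 = 661
  00101010001 = 256 + 64 + 16 + 1 = 337
  661 - 337 = 324, and 00101000100 = 256 + 64 + 4 = 324 ✓



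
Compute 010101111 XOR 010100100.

XOR: 1 when bits differ
  010101111
^ 010100100
-----------
  000001011
Decimal: 175 ^ 164 = 11



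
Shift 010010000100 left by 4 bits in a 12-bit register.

Original: 010010000100 (decimal 1156)
Shift left by 4 positions
Append 4 zeros on the right and drop the 4 high bits that overflow the 12-bit width
Result: 100001000000 (decimal 2112)
Equivalent: 1156 << 4 = 1156 × 2^4 = 18496, truncated to 12 bits = 2112



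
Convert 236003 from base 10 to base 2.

Using repeated division by 2:
236003 ÷ 2 = 118001 remainder 1
118001 ÷ 2 = 59000 remainder 1
59000 ÷ 2 = 29500 remainder 0
29500 ÷ 2 = 14750 remainder 0
14750 ÷ 2 = 7375 remainder 0
7375 ÷ 2 = 3687 remainder 1
3687 ÷ 2 = 1843 remainder 1
1843 ÷ 2 = 921 remainder 1
921 ÷ 2 = 460 remainder 1
460 ÷ 2 = 230 remainder 0
230 ÷ 2 = 115 remainder 0
115 ÷ 2 = 57 remainder 1
57 ÷ 2 = 28 remainder 1
28 ÷ 2 = 14 remainder 0
14 ÷ 2 = 7 remainder 0
7 ÷ 2 = 3 remainder 1
3 ÷ 2 = 1 remainder 1
1 ÷ 2 = 0 remainder 1
Reading remainders bottom to top: 111001100111100011



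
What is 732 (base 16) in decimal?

Expand by place value (powers of 16):
732 = 7 × 16^2 + 3 × 16^1 + 2 × 16^0
= 7 × 256 + 3 × 16 + 2 × 1
= 1792 + 48 + 2
= 1842



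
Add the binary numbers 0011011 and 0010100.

Add column by column from the right: bit + bit + carry-in; write the sum mod 2, carry 1 when the sum is 2 or 3.
carry:  0100000
        0011011
+       0010100
---------------
       00101111
(the carry out of the leftmost column, 0, becomes the leading bit)
Decimal check:
  0011011 = 16 + 8 + 2 + 1 = 27
  0010100 = 16 + 4 = 20
  27 + 20 = 47, and 00101111 = 32 + 8 + 4 + 2 + 1 = 47 ✓



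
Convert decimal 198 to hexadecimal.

Using repeated division by 16 (digits 10–15 are A–F):
198 ÷ 16 = 12 remainder 6
12 ÷ 16 = 0 remainder 12 (C)
Reading remainders bottom to top: C6



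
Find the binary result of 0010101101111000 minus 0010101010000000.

Method 1 - Direct subtraction (column by column from the right: bit − bit − borrow-in; if negative, add 2 and borrow 1 from the next column):
borrow: 0000000100000000
        0010101101111000
-       0010101010000000
------------------------
        0000000011111000

Method 2 - Add two's complement:
Two's complement of 0010101010000000: invert → 1101010101111111, add 1 → 1101010110000000
  0010101101111000
+ 1101010110000000
------------------
 10000000011111000  (end carry out of the top bit = 1)
Discarding the end carry: 0000000011111000
Decimal check:
  0010101101111000 = 8192 + 2048 + 512 + 256 + 64 + 32 + 16 + 8 = 11128
  0010101010000000 = 8192 + 2048 + 512 + 128 = 10880
  11128 - 10880 = 248, and 0000000011111000 = 128 + 64 + 32 + 16 + 8 = 248 ✓



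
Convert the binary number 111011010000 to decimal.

Sum of powers of 2 for each 1-bit:
2^4 + 2^6 + 2^7 + 2^9 + 2^10 + 2^11
= 16 + 64 + 128 + 512 + 1024 + 2048
= 3792



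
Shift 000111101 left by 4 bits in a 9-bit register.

Original: 000111101 (decimal 61)
Shift left by 4 positions
Append 4 zeros on the right and drop the 4 high bits that overflow the 9-bit width
Result: 111010000 (decimal 464)
Equivalent: 61 << 4 = 61 × 2^4 = 976, truncated to 9 bits = 464



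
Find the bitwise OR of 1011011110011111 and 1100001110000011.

OR: 1 when either bit is 1
  1011011110011111
| 1100001110000011
------------------
  1111011110011111
Decimal: 47007 | 50051 = 63391



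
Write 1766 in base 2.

Using repeated division by 2:
1766 ÷ 2 = 883 remainder 0
883 ÷ 2 = 441 remainder 1
441 ÷ 2 = 220 remainder 1
220 ÷ 2 = 110 remainder 0
110 ÷ 2 = 55 remainder 0
55 ÷ 2 = 27 remainder 1
27 ÷ 2 = 13 remainder 1
13 ÷ 2 = 6 remainder 1
6 ÷ 2 = 3 remainder 0
3 ÷ 2 = 1 remainder 1
1 ÷ 2 = 0 remainder 1
Reading remainders bottom to top: 11011100110



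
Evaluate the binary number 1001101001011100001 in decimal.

Sum of powers of 2 for each 1-bit:
2^0 + 2^5 + 2^6 + 2^7 + 2^9 + 2^12 + 2^14 + 2^15 + 2^18
= 1 + 32 + 64 + 128 + 512 + 4096 + 16384 + 32768 + 262144
= 316129



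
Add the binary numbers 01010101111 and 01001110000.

Add column by column from the right: bit + bit + carry-in; write the sum mod 2, carry 1 when the sum is 2 or 3.
carry:  10111000000
        01010101111
+       01001110000
-------------------
       010100011111
(the carry out of the leftmost column, 0, becomes the leading bit)
Decimal check:
  01010101111 = 512 + 128 + 32 + 8 + 4 + 2 + 1 = 687
  01001110000 = 512 + 64 + 32 + 16 = 624
  687 + 624 = 1311, and 010100011111 = 1024 + 256 + 16 + 8 + 4 + 2 + 1 = 1311 ✓



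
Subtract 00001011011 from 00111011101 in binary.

Method 1 - Direct subtraction (column by column from the right: bit − bit − borrow-in; if negative, add 2 and borrow 1 from the next column):
borrow: 00000000100
        00111011101
-       00001011011
-------------------
        00110000010

Method 2 - Add two's complement:
Two's complement of 00001011011: invert → 11110100100, add 1 → 11110100101
  00111011101
+ 11110100101
-------------
 100110000010  (end carry out of the top bit = 1)
Discarding the end carry: 00110000010
Decimal check:
  00111011101 = 256 + 128 + 64 + 16 + 8 + 4 + 1 = 477
  00001011011 = 64 + 16 + 8 + 2 + 1 = 91
  477 - 91 = 386, and 00110000010 = 256 + 128 + 2 = 386 ✓



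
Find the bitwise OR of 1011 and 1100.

OR: 1 when either bit is 1
  1011
| 1100
------
  1111
Decimal: 11 | 12 = 15



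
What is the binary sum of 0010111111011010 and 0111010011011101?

Add column by column from the right: bit + bit + carry-in; write the sum mod 2, carry 1 when the sum is 2 or 3.
carry:  1111111110110000
        0010111111011010
+       0111010011011101
------------------------
       01010010010110111
(the carry out of the leftmost column, 0, becomes the leading bit)
Decimal check:
  0010111111011010 = 8192 + 2048 + 1024 + 512 + 256 + 128 + 64 + 16 + 8 + 2 = 12250
  0111010011011101 = 16384 + 8192 + 4096 + 1024 + 128 + 64 + 16 + 8 + 4 + 1 = 29917
  12250 + 29917 = 42167, and 01010010010110111 = 32768 + 8192 + 1024 + 128 + 32 + 16 + 4 + 2 + 1 = 42167 ✓



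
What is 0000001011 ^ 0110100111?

XOR: 1 when bits differ
  0000001011
^ 0110100111
------------
  0110101100
Decimal: 11 ^ 423 = 428



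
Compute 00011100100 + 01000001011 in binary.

Add column by column from the right: bit + bit + carry-in; write the sum mod 2, carry 1 when the sum is 2 or 3.
carry:  00000000000
        00011100100
+       01000001011
-------------------
       001011101111
(the carry out of the leftmost column, 0, becomes the leading bit)
Decimal check:
  00011100100 = 128 + 64 + 32 + 4 = 228
  01000001011 = 512 + 8 + 2 + 1 = 523
  228 + 523 = 751, and 001011101111 = 512 + 128 + 64 + 32 + 8 + 4 + 2 + 1 = 751 ✓



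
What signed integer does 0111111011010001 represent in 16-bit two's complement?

Binary: 0111111011010001
Sign bit: 0 (non-negative)
Read directly as an unsigned value:
0111111011010001 = 16384 + 8192 + 4096 + 2048 + 1024 + 512 + 128 + 64 + 16 + 1 = 32465
Value: 32465



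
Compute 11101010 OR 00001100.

OR: 1 when either bit is 1
  11101010
| 00001100
----------
  11101110
Decimal: 234 | 12 = 238



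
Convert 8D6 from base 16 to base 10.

Expand by place value (powers of 16):
Digit values: D = 13
8D6 = 8 × 16^2 + 13 × 16^1 + 6 × 16^0
= 8 × 256 + 13 × 16 + 6 × 1
= 2048 + 208 + 6
= 2262



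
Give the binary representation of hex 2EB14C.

Convert each hex digit to 4 bits:
  2 = 0010
  E = 1110
  B = 1011
  1 = 0001
  4 = 0100
  C = 1100
Concatenate: 001011101011000101001100



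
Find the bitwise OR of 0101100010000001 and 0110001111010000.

OR: 1 when either bit is 1
  0101100010000001
| 0110001111010000
------------------
  0111101111010001
Decimal: 22657 | 25552 = 31697



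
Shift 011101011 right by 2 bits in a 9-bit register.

Original: 011101011 (decimal 235)
Shift right by 2 positions
Drop the 2 low bits; fill with zeros on the left
Result: 000111010 (decimal 58)
Equivalent: 235 >> 2 = 235 ÷ 2^2 = 58



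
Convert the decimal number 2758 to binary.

Using repeated division by 2:
2758 ÷ 2 = 1379 remainder 0
1379 ÷ 2 = 689 remainder 1
689 ÷ 2 = 344 remainder 1
344 ÷ 2 = 172 remainder 0
172 ÷ 2 = 86 remainder 0
86 ÷ 2 = 43 remainder 0
43 ÷ 2 = 21 remainder 1
21 ÷ 2 = 10 remainder 1
10 ÷ 2 = 5 remainder 0
5 ÷ 2 = 2 remainder 1
2 ÷ 2 = 1 remainder 0
1 ÷ 2 = 0 remainder 1
Reading remainders bottom to top: 101011000110



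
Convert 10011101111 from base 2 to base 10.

Sum of powers of 2 for each 1-bit:
2^0 + 2^1 + 2^2 + 2^3 + 2^5 + 2^6 + 2^7 + 2^10
= 1 + 2 + 4 + 8 + 32 + 64 + 128 + 1024
= 1263



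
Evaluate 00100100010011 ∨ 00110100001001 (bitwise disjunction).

OR: 1 when either bit is 1
  00100100010011
| 00110100001001
----------------
  00110100011011
Decimal: 2323 | 3337 = 3355



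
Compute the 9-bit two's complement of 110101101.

Original (sign bit 1, negative): 110101101
Step 1 - Invert all bits: 001010010
Step 2 - Add 1: 001010011
Verification: 110101101 + 001010011 = 1000000000; discarding the end carry (carry out of the top bit) leaves the 9-bit value 000000000, as required for x + (-x)



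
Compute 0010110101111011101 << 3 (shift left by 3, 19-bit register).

Original: 0010110101111011101 (decimal 93149)
Shift left by 3 positions
Append 3 zeros on the right and drop the 3 high bits that overflow the 19-bit width
Result: 0110101111011101000 (decimal 220904)
Equivalent: 93149 << 3 = 93149 × 2^3 = 745192, truncated to 19 bits = 220904



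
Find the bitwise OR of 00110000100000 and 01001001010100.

OR: 1 when either bit is 1
  00110000100000
| 01001001010100
----------------
  01111001110100
Decimal: 3104 | 4692 = 7796



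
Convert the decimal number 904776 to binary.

Using repeated division by 2:
904776 ÷ 2 = 452388 remainder 0
452388 ÷ 2 = 226194 remainder 0
226194 ÷ 2 = 113097 remainder 0
113097 ÷ 2 = 56548 remainder 1
56548 ÷ 2 = 28274 remainder 0
28274 ÷ 2 = 14137 remainder 0
14137 ÷ 2 = 7068 remainder 1
7068 ÷ 2 = 3534 remainder 0
3534 ÷ 2 = 1767 remainder 0
1767 ÷ 2 = 883 remainder 1
883 ÷ 2 = 441 remainder 1
441 ÷ 2 = 220 remainder 1
220 ÷ 2 = 110 remainder 0
110 ÷ 2 = 55 remainder 0
55 ÷ 2 = 27 remainder 1
27 ÷ 2 = 13 remainder 1
13 ÷ 2 = 6 remainder 1
6 ÷ 2 = 3 remainder 0
3 ÷ 2 = 1 remainder 1
1 ÷ 2 = 0 remainder 1
Reading remainders bottom to top: 11011100111001001000



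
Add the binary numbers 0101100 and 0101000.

Add column by column from the right: bit + bit + carry-in; write the sum mod 2, carry 1 when the sum is 2 or 3.
carry:  1010000
        0101100
+       0101000
---------------
       01010100
(the carry out of the leftmost column, 0, becomes the leading bit)
Decimal check:
  0101100 = 32 + 8 + 4 = 44
  0101000 = 32 + 8 = 40
  44 + 40 = 84, and 01010100 = 64 + 16 + 4 = 84 ✓



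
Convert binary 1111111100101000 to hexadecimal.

Group into 4-bit nibbles from right:
  1111 = F
  1111 = F
  0010 = 2
  1000 = 8
Result: FF28



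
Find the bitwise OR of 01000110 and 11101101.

OR: 1 when either bit is 1
  01000110
| 11101101
----------
  11101111
Decimal: 70 | 237 = 239



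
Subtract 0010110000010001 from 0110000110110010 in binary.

Method 1 - Direct subtraction (column by column from the right: bit − bit − borrow-in; if negative, add 2 and borrow 1 from the next column):
borrow: 0111100000000010
        0110000110110010
-       0010110000010001
------------------------
        0011010110100001

Method 2 - Add two's complement:
Two's complement of 0010110000010001: invert → 1101001111101110, add 1 → 1101001111101111
  0110000110110010
+ 1101001111101111
------------------
 10011010110100001  (end carry out of the top bit = 1)
Discarding the end carry: 0011010110100001
Decimal check:
  0110000110110010 = 16384 + 8192 + 256 + 128 + 32 + 16 + 2 = 25010
  0010110000010001 = 8192 + 2048 + 1024 + 16 + 1 = 11281
  25010 - 11281 = 13729, and 0011010110100001 = 8192 + 4096 + 1024 + 256 + 128 + 32 + 1 = 13729 ✓



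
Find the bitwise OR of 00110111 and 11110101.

OR: 1 when either bit is 1
  00110111
| 11110101
----------
  11110111
Decimal: 55 | 245 = 247



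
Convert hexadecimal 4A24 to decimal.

Expand by place value (powers of 16):
Digit values: A = 10
4A24 = 4 × 16^3 + 10 × 16^2 + 2 × 16^1 + 4 × 16^0
= 4 × 4096 + 10 × 256 + 2 × 16 + 4 × 1
= 16384 + 2560 + 32 + 4
= 18980



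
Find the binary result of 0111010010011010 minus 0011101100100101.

Method 1 - Direct subtraction (column by column from the right: bit − bit − borrow-in; if negative, add 2 and borrow 1 from the next column):
borrow: 0111011011001010
        0111010010011010
-       0011101100100101
------------------------
        0011100101110101

Method 2 - Add two's complement:
Two's complement of 0011101100100101: invert → 1100010011011010, add 1 → 1100010011011011
  0111010010011010
+ 1100010011011011
------------------
 10011100101110101  (end carry out of the top bit = 1)
Discarding the end carry: 0011100101110101
Decimal check:
  0111010010011010 = 16384 + 8192 + 4096 + 1024 + 128 + 16 + 8 + 2 = 29850
  0011101100100101 = 8192 + 4096 + 2048 + 512 + 256 + 32 + 4 + 1 = 15141
  29850 - 15141 = 14709, and 0011100101110101 = 8192 + 4096 + 2048 + 256 + 64 + 32 + 16 + 4 + 1 = 14709 ✓



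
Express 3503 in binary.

Using repeated division by 2:
3503 ÷ 2 = 1751 remainder 1
1751 ÷ 2 = 875 remainder 1
875 ÷ 2 = 437 remainder 1
437 ÷ 2 = 218 remainder 1
218 ÷ 2 = 109 remainder 0
109 ÷ 2 = 54 remainder 1
54 ÷ 2 = 27 remainder 0
27 ÷ 2 = 13 remainder 1
13 ÷ 2 = 6 remainder 1
6 ÷ 2 = 3 remainder 0
3 ÷ 2 = 1 remainder 1
1 ÷ 2 = 0 remainder 1
Reading remainders bottom to top: 110110101111



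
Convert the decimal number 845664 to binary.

Using repeated division by 2:
845664 ÷ 2 = 422832 remainder 0
422832 ÷ 2 = 211416 remainder 0
211416 ÷ 2 = 105708 remainder 0
105708 ÷ 2 = 52854 remainder 0
52854 ÷ 2 = 26427 remainder 0
26427 ÷ 2 = 13213 remainder 1
13213 ÷ 2 = 6606 remainder 1
6606 ÷ 2 = 3303 remainder 0
3303 ÷ 2 = 1651 remainder 1
1651 ÷ 2 = 825 remainder 1
825 ÷ 2 = 412 remainder 1
412 ÷ 2 = 206 remainder 0
206 ÷ 2 = 103 remainder 0
103 ÷ 2 = 51 remainder 1
51 ÷ 2 = 25 remainder 1
25 ÷ 2 = 12 remainder 1
12 ÷ 2 = 6 remainder 0
6 ÷ 2 = 3 remainder 0
3 ÷ 2 = 1 remainder 1
1 ÷ 2 = 0 remainder 1
Reading remainders bottom to top: 11001110011101100000



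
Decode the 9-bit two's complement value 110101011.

Binary: 110101011
Sign bit: 1 (negative)
Invert: 001010100
Add 1:  001010101
Magnitude: 001010101 = 64 + 16 + 4 + 1 = 85
Value: -85



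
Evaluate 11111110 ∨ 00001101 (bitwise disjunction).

OR: 1 when either bit is 1
  11111110
| 00001101
----------
  11111111
Decimal: 254 | 13 = 255



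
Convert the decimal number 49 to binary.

Using repeated division by 2:
49 ÷ 2 = 24 remainder 1
24 ÷ 2 = 12 remainder 0
12 ÷ 2 = 6 remainder 0
6 ÷ 2 = 3 remainder 0
3 ÷ 2 = 1 remainder 1
1 ÷ 2 = 0 remainder 1
Reading remainders bottom to top: 110001



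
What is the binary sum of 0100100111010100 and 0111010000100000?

Add column by column from the right: bit + bit + carry-in; write the sum mod 2, carry 1 when the sum is 2 or 3.
carry:  1000000000000000
        0100100111010100
+       0111010000100000
------------------------
       01011110111110100
(the carry out of the leftmost column, 0, becomes the leading bit)
Decimal check:
  0100100111010100 = 16384 + 2048 + 256 + 128 + 64 + 16 + 4 = 18900
  0111010000100000 = 16384 + 8192 + 4096 + 1024 + 32 = 29728
  18900 + 29728 = 48628, and 01011110111110100 = 32768 + 8192 + 4096 + 2048 + 1024 + 256 + 128 + 64 + 32 + 16 + 4 = 48628 ✓



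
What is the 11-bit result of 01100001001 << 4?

Original: 01100001001 (decimal 777)
Shift left by 4 positions
Append 4 zeros on the right and drop the 4 high bits that overflow the 11-bit width
Result: 00010010000 (decimal 144)
Equivalent: 777 << 4 = 777 × 2^4 = 12432, truncated to 11 bits = 144



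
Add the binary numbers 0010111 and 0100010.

Add column by column from the right: bit + bit + carry-in; write the sum mod 2, carry 1 when the sum is 2 or 3.
carry:  0001100
        0010111
+       0100010
---------------
       00111001
(the carry out of the leftmost column, 0, becomes the leading bit)
Decimal check:
  0010111 = 16 + 4 + 2 + 1 = 23
  0100010 = 32 + 2 = 34
  23 + 34 = 57, and 00111001 = 32 + 16 + 8 + 1 = 57 ✓



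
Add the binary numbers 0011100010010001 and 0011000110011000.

Add column by column from the right: bit + bit + carry-in; write the sum mod 2, carry 1 when the sum is 2 or 3.
carry:  0110001100100000
        0011100010010001
+       0011000110011000
------------------------
       00110101000101001
(the carry out of the leftmost column, 0, becomes the leading bit)
Decimal check:
  0011100010010001 = 8192 + 4096 + 2048 + 128 + 16 + 1 = 14481
  0011000110011000 = 8192 + 4096 + 256 + 128 + 16 + 8 = 12696
  14481 + 12696 = 27177, and 00110101000101001 = 16384 + 8192 + 2048 + 512 + 32 + 8 + 1 = 27177 ✓



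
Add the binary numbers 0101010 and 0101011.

Add column by column from the right: bit + bit + carry-in; write the sum mod 2, carry 1 when the sum is 2 or 3.
carry:  1010100
        0101010
+       0101011
---------------
       01010101
(the carry out of the leftmost column, 0, becomes the leading bit)
Decimal check:
  0101010 = 32 + 8 + 2 = 42
  0101011 = 32 + 8 + 2 + 1 = 43
  42 + 43 = 85, and 01010101 = 64 + 16 + 4 + 1 = 85 ✓



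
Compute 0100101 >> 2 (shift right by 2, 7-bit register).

Original: 0100101 (decimal 37)
Shift right by 2 positions
Drop the 2 low bits; fill with zeros on the left
Result: 0001001 (decimal 9)
Equivalent: 37 >> 2 = 37 ÷ 2^2 = 9



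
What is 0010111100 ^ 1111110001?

XOR: 1 when bits differ
  0010111100
^ 1111110001
------------
  1101001101
Decimal: 188 ^ 1009 = 845



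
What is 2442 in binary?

Using repeated division by 2:
2442 ÷ 2 = 1221 remainder 0
1221 ÷ 2 = 610 remainder 1
610 ÷ 2 = 305 remainder 0
305 ÷ 2 = 152 remainder 1
152 ÷ 2 = 76 remainder 0
76 ÷ 2 = 38 remainder 0
38 ÷ 2 = 19 remainder 0
19 ÷ 2 = 9 remainder 1
9 ÷ 2 = 4 remainder 1
4 ÷ 2 = 2 remainder 0
2 ÷ 2 = 1 remainder 0
1 ÷ 2 = 0 remainder 1
Reading remainders bottom to top: 100110001010



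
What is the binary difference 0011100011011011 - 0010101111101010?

Method 1 - Direct subtraction (column by column from the right: bit − bit − borrow-in; if negative, add 2 and borrow 1 from the next column):
borrow: 0001111111000000
        0011100011011011
-       0010101111101010
------------------------
        0000110011110001

Method 2 - Add two's complement:
Two's complement of 0010101111101010: invert → 1101010000010101, add 1 → 1101010000010110
  0011100011011011
+ 1101010000010110
------------------
 10000110011110001  (end carry out of the top bit = 1)
Discarding the end carry: 0000110011110001
Decimal check:
  0011100011011011 = 8192 + 4096 + 2048 + 128 + 64 + 16 + 8 + 2 + 1 = 14555
  0010101111101010 = 8192 + 2048 + 512 + 256 + 128 + 64 + 32 + 8 + 2 = 11242
  14555 - 11242 = 3313, and 0000110011110001 = 2048 + 1024 + 128 + 64 + 32 + 16 + 1 = 3313 ✓



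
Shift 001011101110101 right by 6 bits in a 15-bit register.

Original: 001011101110101 (decimal 6005)
Shift right by 6 positions
Drop the 6 low bits; fill with zeros on the left
Result: 000000001011101 (decimal 93)
Equivalent: 6005 >> 6 = 6005 ÷ 2^6 = 93



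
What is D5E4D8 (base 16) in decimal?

Expand by place value (powers of 16):
Digit values: D = 13, E = 14
D5E4D8 = 13 × 16^5 + 5 × 16^4 + 14 × 16^3 + 4 × 16^2 + 13 × 16^1 + 8 × 16^0
= 13 × 1048576 + 5 × 65536 + 14 × 4096 + 4 × 256 + 13 × 16 + 8 × 1
= 13631488 + 327680 + 57344 + 1024 + 208 + 8
= 14017752



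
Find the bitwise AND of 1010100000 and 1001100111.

AND: 1 only when both bits are 1
  1010100000
& 1001100111
------------
  1000100000
Decimal: 672 & 615 = 544



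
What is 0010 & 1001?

AND: 1 only when both bits are 1
  0010
& 1001
------
  0000
Decimal: 2 & 9 = 0



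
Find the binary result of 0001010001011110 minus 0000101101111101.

Method 1 - Direct subtraction (column by column from the right: bit − bit − borrow-in; if negative, add 2 and borrow 1 from the next column):
borrow: 0001011111000010
        0001010001011110
-       0000101101111101
------------------------
        0000100011100001

Method 2 - Add two's complement:
Two's complement of 0000101101111101: invert → 1111010010000010, add 1 → 1111010010000011
  0001010001011110
+ 1111010010000011
------------------
 10000100011100001  (end carry out of the top bit = 1)
Discarding the end carry: 0000100011100001
Decimal check:
  0001010001011110 = 4096 + 1024 + 64 + 16 + 8 + 4 + 2 = 5214
  0000101101111101 = 2048 + 512 + 256 + 64 + 32 + 16 + 8 + 4 + 1 = 2941
  5214 - 2941 = 2273, and 0000100011100001 = 2048 + 128 + 64 + 32 + 1 = 2273 ✓



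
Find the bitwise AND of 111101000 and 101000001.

AND: 1 only when both bits are 1
  111101000
& 101000001
-----------
  101000000
Decimal: 488 & 321 = 320



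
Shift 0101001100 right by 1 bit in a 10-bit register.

Original: 0101001100 (decimal 332)
Shift right by 1 position
Drop the 1 low bit; fill with zero on the left
Result: 0010100110 (decimal 166)
Equivalent: 332 >> 1 = 332 ÷ 2^1 = 166



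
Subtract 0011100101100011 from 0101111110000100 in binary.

Method 1 - Direct subtraction (column by column from the right: bit − bit − borrow-in; if negative, add 2 and borrow 1 from the next column):
borrow: 0100000011000110
        0101111110000100
-       0011100101100011
------------------------
        0010011000100001

Method 2 - Add two's complement:
Two's complement of 0011100101100011: invert → 1100011010011100, add 1 → 1100011010011101
  0101111110000100
+ 1100011010011101
------------------
 10010011000100001  (end carry out of the top bit = 1)
Discarding the end carry: 0010011000100001
Decimal check:
  0101111110000100 = 16384 + 4096 + 2048 + 1024 + 512 + 256 + 128 + 4 = 24452
  0011100101100011 = 8192 + 4096 + 2048 + 256 + 64 + 32 + 2 + 1 = 14691
  24452 - 14691 = 9761, and 0010011000100001 = 8192 + 1024 + 512 + 32 + 1 = 9761 ✓



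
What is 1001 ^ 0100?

XOR: 1 when bits differ
  1001
^ 0100
------
  1101
Decimal: 9 ^ 4 = 13



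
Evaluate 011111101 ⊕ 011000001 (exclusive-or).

XOR: 1 when bits differ
  011111101
^ 011000001
-----------
  000111100
Decimal: 253 ^ 193 = 60



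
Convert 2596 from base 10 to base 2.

Using repeated division by 2:
2596 ÷ 2 = 1298 remainder 0
1298 ÷ 2 = 649 remainder 0
649 ÷ 2 = 324 remainder 1
324 ÷ 2 = 162 remainder 0
162 ÷ 2 = 81 remainder 0
81 ÷ 2 = 40 remainder 1
40 ÷ 2 = 20 remainder 0
20 ÷ 2 = 10 remainder 0
10 ÷ 2 = 5 remainder 0
5 ÷ 2 = 2 remainder 1
2 ÷ 2 = 1 remainder 0
1 ÷ 2 = 0 remainder 1
Reading remainders bottom to top: 101000100100



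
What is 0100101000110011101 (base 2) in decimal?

Sum of powers of 2 for each 1-bit:
2^0 + 2^2 + 2^3 + 2^4 + 2^7 + 2^8 + 2^12 + 2^14 + 2^17
= 1 + 4 + 8 + 16 + 128 + 256 + 4096 + 16384 + 131072
= 151965



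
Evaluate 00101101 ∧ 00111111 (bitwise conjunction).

AND: 1 only when both bits are 1
  00101101
& 00111111
----------
  00101101
Decimal: 45 & 63 = 45



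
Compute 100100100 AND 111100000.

AND: 1 only when both bits are 1
  100100100
& 111100000
-----------
  100100000
Decimal: 292 & 480 = 288



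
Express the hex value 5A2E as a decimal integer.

Expand by place value (powers of 16):
Digit values: A = 10, E = 14
5A2E = 5 × 16^3 + 10 × 16^2 + 2 × 16^1 + 14 × 16^0
= 5 × 4096 + 10 × 256 + 2 × 16 + 14 × 1
= 20480 + 2560 + 32 + 14
= 23086



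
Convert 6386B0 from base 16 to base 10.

Expand by place value (powers of 16):
Digit values: B = 11
6386B0 = 6 × 16^5 + 3 × 16^4 + 8 × 16^3 + 6 × 16^2 + 11 × 16^1 + 0 × 16^0
= 6 × 1048576 + 3 × 65536 + 8 × 4096 + 6 × 256 + 11 × 16 + 0 × 1
= 6291456 + 196608 + 32768 + 1536 + 176 + 0
= 6522544



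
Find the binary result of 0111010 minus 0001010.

Method 1 - Direct subtraction (column by column from the right: bit − bit − borrow-in; if negative, add 2 and borrow 1 from the next column):
borrow: 0000000
        0111010
-       0001010
---------------
        0110000

Method 2 - Add two's complement:
Two's complement of 0001010: invert → 1110101, add 1 → 1110110
  0111010
+ 1110110
---------
 10110000  (end carry out of the top bit = 1)
Discarding the end carry: 0110000
Decimal check:
  0111010 = 32 + 16 + 8 + 2 = 58
  0001010 = 8 + 2 = 10
  58 - 10 = 48, and 0110000 = 32 + 16 = 48 ✓



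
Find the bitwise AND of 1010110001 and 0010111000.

AND: 1 only when both bits are 1
  1010110001
& 0010111000
------------
  0010110000
Decimal: 689 & 184 = 176



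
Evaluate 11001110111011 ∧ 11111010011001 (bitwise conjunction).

AND: 1 only when both bits are 1
  11001110111011
& 11111010011001
----------------
  11001010011001
Decimal: 13243 & 16025 = 12953



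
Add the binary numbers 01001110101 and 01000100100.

Add column by column from the right: bit + bit + carry-in; write the sum mod 2, carry 1 when the sum is 2 or 3.
carry:  10011001000
        01001110101
+       01000100100
-------------------
       010010011001
(the carry out of the leftmost column, 0, becomes the leading bit)
Decimal check:
  01001110101 = 512 + 64 + 32 + 16 + 4 + 1 = 629
  01000100100 = 512 + 32 + 4 = 548
  629 + 548 = 1177, and 010010011001 = 1024 + 128 + 16 + 8 + 1 = 1177 ✓



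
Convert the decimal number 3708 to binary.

Using repeated division by 2:
3708 ÷ 2 = 1854 remainder 0
1854 ÷ 2 = 927 remainder 0
927 ÷ 2 = 463 remainder 1
463 ÷ 2 = 231 remainder 1
231 ÷ 2 = 115 remainder 1
115 ÷ 2 = 57 remainder 1
57 ÷ 2 = 28 remainder 1
28 ÷ 2 = 14 remainder 0
14 ÷ 2 = 7 remainder 0
7 ÷ 2 = 3 remainder 1
3 ÷ 2 = 1 remainder 1
1 ÷ 2 = 0 remainder 1
Reading remainders bottom to top: 111001111100



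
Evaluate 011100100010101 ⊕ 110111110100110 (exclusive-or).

XOR: 1 when bits differ
  011100100010101
^ 110111110100110
-----------------
  101011010110011
Decimal: 14613 ^ 28582 = 22195



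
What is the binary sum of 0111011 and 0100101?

Add column by column from the right: bit + bit + carry-in; write the sum mod 2, carry 1 when the sum is 2 or 3.
carry:  1111110
        0111011
+       0100101
---------------
       01100000
(the carry out of the leftmost column, 0, becomes the leading bit)
Decimal check:
  0111011 = 32 + 16 + 8 + 2 + 1 = 59
  0100101 = 32 + 4 + 1 = 37
  59 + 37 = 96, and 01100000 = 64 + 32 = 96 ✓

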